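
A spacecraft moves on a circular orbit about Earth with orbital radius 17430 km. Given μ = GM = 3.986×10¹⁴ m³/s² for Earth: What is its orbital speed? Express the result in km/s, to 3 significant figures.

r = 17430 km = 1.743×10⁷ m.
For a circular orbit v = √(μ/r) = √(3.986×10¹⁴ / 1.743×10⁷) = √(2.287×10⁷) = 4782 m/s.
That is 4.782 km/s.

v ≈ 4.78 km/s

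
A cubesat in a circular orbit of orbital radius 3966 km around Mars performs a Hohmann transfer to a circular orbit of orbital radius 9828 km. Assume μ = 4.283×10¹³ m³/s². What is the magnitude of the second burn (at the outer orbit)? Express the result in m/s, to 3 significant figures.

r₁ = 3966 km = 3.966×10⁶ m.
r₂ = 9828 km = 9.828×10⁶ m.
Transfer ellipse a_t = (r₁ + r₂)/2 = 6.897×10⁶ m.
At r₁: circular v_c1 = √(μ/r₁) = 3286 m/s; transfer-periapsis v_p = √[μ(2/r₁ − 1/a_t)] = 3923 m/s.
At r₂: circular v_c2 = √(μ/r₂) = 2088 m/s; transfer-apoapsis v_a = √[μ(2/r₂ − 1/a_t)] = 1583 m/s.
Δv₂ = v_c2 − v_a = 504.5 m/s.

Δv ≈ 505 m/s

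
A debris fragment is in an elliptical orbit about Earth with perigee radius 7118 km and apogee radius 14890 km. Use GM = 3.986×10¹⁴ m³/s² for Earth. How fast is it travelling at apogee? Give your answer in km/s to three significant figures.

v ≈ 4.16 km/s

Semi-major axis a = (r_p + r_a)/2 = 11004 km = 1.100×10⁷ m.
Vis-viva: v² = μ(2/r − 1/a) = 3.986×10¹⁴ × (1.343×10⁻⁷ − 9.088×10⁻⁸) = 1.732×10⁷ m²/s².
v = 4161 m/s = 4.161 km/s.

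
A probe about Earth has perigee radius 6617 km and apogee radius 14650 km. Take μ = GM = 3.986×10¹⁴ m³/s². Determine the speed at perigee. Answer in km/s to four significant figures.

Semi-major axis a = (r_p + r_a)/2 = 10634 km = 1.063×10⁷ m.
Vis-viva: v² = μ(2/r − 1/a) = 3.986×10¹⁴ × (3.023×10⁻⁷ − 9.404×10⁻⁸) = 8.299×10⁷ m²/s².
v = 9110 m/s = 9.110 km/s.

v ≈ 9.110 km/s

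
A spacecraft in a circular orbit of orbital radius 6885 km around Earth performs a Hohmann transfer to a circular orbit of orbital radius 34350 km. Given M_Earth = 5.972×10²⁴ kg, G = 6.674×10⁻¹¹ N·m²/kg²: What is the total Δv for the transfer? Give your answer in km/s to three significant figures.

Δv_total ≈ 3.65 km/s

μ = GM = 6.674×10⁻¹¹ × 5.972×10²⁴ = 3.986×10¹⁴ m³/s².
r₁ = 6885 km = 6.885×10⁶ m.
r₂ = 34350 km = 3.435×10⁷ m.
Transfer ellipse a_t = (r₁ + r₂)/2 = 2.062×10⁷ m.
At r₁: circular v_c1 = √(μ/r₁) = 7609 m/s; transfer-perigee v_p = √[μ(2/r₁ − 1/a_t)] = 9821 m/s.
Δv₁ = v_p − v_c1 = 2212 m/s.
At r₂: circular v_c2 = √(μ/r₂) = 3406 m/s; transfer-apogee v_a = √[μ(2/r₂ − 1/a_t)] = 1968 m/s.
Δv₂ = v_c2 − v_a = 1438 m/s.
Total Δv = Δv₁ + Δv₂ = 3650 m/s = 3.650 km/s.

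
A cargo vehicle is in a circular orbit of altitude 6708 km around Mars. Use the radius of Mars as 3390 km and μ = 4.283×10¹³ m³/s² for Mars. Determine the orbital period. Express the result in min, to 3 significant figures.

r = 3390 + 6708 = 10098 km = 1.0098×10⁷ m.
Kepler's third law: T = 2π√(r³/μ) = 2π√((1.010×10⁷)³ / 4.283×10¹³).
r³/μ = 2.404×10⁷ s², so T = 2π × 4.903×10³ = 3.081×10⁴ s.
Converting: 3.081×10⁴ s ÷ 60.00 = 513.5 min.

T ≈ 513 min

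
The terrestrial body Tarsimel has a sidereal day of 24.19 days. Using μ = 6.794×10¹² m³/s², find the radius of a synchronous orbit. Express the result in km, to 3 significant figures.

T = 24.19 days = 2.090×10⁶ s.
A synchronous orbit has period T, so by Kepler's third law a = (μT²/4π²)^(1/3).
μT²/4π² = 6.794×10¹² × (2.090×10⁶)² / 39.48 = 7.517×10²³ m³.
a = 9.093×10⁷ m = 90926 km.

r_sync ≈ 90900 km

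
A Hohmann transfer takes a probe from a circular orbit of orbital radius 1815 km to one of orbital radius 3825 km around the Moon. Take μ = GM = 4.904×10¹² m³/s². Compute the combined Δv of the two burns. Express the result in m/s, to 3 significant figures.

r₁ = 1815 km = 1.815×10⁶ m.
r₂ = 3825 km = 3.825×10⁶ m.
Transfer ellipse a_t = (r₁ + r₂)/2 = 2.820×10⁶ m.
At r₁: circular v_c1 = √(μ/r₁) = 1644 m/s; transfer-perilune v_p = √[μ(2/r₁ − 1/a_t)] = 1914 m/s.
Δv₁ = v_p − v_c1 = 270.6 m/s.
At r₂: circular v_c2 = √(μ/r₂) = 1132 m/s; transfer-apolune v_a = √[μ(2/r₂ − 1/a_t)] = 908.4 m/s.
Δv₂ = v_c2 − v_a = 223.9 m/s.
Total Δv = Δv₁ + Δv₂ = 494.5 m/s.

Δv_total ≈ 495 m/s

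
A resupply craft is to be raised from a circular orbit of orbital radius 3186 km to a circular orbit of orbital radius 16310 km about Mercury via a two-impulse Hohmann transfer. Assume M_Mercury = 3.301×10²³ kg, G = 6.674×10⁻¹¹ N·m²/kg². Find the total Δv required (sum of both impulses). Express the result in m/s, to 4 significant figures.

μ = GM = 6.674×10⁻¹¹ × 3.301×10²³ = 2.203×10¹³ m³/s².
r₁ = 3186 km = 3.186×10⁶ m.
r₂ = 16310 km = 1.631×10⁷ m.
Transfer ellipse a_t = (r₁ + r₂)/2 = 9.748×10⁶ m.
At r₁: circular v_c1 = √(μ/r₁) = 2630 m/s; transfer-periherm v_p = √[μ(2/r₁ − 1/a_t)] = 3401 m/s.
Δv₁ = v_p − v_c1 = 771.8 m/s.
At r₂: circular v_c2 = √(μ/r₂) = 1162 m/s; transfer-apoherm v_a = √[μ(2/r₂ − 1/a_t)] = 664.4 m/s.
Δv₂ = v_c2 − v_a = 497.8 m/s.
Total Δv = Δv₁ + Δv₂ = 1270 m/s.

Δv_total ≈ 1270 m/s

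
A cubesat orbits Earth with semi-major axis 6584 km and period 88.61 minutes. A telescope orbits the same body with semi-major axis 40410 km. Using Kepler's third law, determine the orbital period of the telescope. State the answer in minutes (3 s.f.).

Kepler's third law: T² ∝ a³, so T₂ = T₁ (a₂/a₁)^(3/2).
a₂/a₁ = 6.138, (a₂/a₁)^(3/2) = 15.21.
T₂ = 88.61 × 15.21 = 1347 minutes.

T₂ ≈ 1350 minutes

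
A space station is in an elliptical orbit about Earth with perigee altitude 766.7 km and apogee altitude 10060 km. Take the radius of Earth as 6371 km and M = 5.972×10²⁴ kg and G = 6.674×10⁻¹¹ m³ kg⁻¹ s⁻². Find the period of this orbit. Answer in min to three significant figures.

T ≈ 212 min

μ = GM = 6.674×10⁻¹¹ × 5.972×10²⁴ = 3.986×10¹⁴ m³/s².
r_p = 6371 + 766.7 = 7137.7 km = 7.1377×10⁶ m.
r_a = 6371 + 10060 = 16431 km = 1.6431×10⁷ m.
Semi-major axis a = (r_p + r_a)/2 = (7137.7 + 16431)/2 = 11784 km = 1.178×10⁷ m.
By Kepler's third law T = 2π√(a³/μ) = 2π × 2.026×10³ = 1.273×10⁴ s.
= 212.2 min.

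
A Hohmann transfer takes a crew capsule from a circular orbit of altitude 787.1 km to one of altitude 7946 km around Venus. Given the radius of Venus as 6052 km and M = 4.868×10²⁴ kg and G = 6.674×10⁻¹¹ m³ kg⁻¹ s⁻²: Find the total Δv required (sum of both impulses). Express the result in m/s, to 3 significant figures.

μ = GM = 6.674×10⁻¹¹ × 4.868×10²⁴ = 3.249×10¹⁴ m³/s².
r₁ = 6052 + 787.1 = 6839.1 km = 6.8391×10⁶ m.
r₂ = 6052 + 7946 = 13998 km = 1.3998×10⁷ m.
Transfer ellipse a_t = (r₁ + r₂)/2 = 1.042×10⁷ m.
At r₁: circular v_c1 = √(μ/r₁) = 6892 m/s; transfer-periapsis v_p = √[μ(2/r₁ − 1/a_t)] = 7989 m/s.
Δv₁ = v_p − v_c1 = 1097 m/s.
At r₂: circular v_c2 = √(μ/r₂) = 4818 m/s; transfer-apoapsis v_a = √[μ(2/r₂ − 1/a_t)] = 3903 m/s.
Δv₂ = v_c2 − v_a = 914.4 m/s.
Total Δv = Δv₁ + Δv₂ = 2011 m/s.

Δv_total ≈ 2010 m/s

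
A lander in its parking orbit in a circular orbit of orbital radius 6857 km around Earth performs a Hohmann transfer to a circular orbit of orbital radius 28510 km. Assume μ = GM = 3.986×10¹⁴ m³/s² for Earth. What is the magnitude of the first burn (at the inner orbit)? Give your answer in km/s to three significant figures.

r₁ = 6857 km = 6.857×10⁶ m.
r₂ = 28510 km = 2.851×10⁷ m.
Transfer ellipse a_t = (r₁ + r₂)/2 = 1.768×10⁷ m.
At r₁: circular v_c1 = √(μ/r₁) = 7624 m/s; transfer-perigee v_p = √[μ(2/r₁ − 1/a_t)] = 9681 m/s.
Δv₁ = v_p − v_c1 = 2057 m/s.
= 2.057 km/s.

Δv ≈ 2.06 km/s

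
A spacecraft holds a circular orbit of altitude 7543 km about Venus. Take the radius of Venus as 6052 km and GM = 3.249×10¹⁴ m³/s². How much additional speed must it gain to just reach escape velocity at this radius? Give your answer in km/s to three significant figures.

Δv ≈ 2.02 km/s

r = 6052 + 7543 = 13595 km = 1.3595×10⁷ m.
Circular speed v_c = √(μ/r) = 4889 m/s.
Escape speed v_esc = √(2μ/r) = √2 × v_c = 6914 m/s.
Δv = v_esc − v_c = 2025 m/s = 2.025 km/s.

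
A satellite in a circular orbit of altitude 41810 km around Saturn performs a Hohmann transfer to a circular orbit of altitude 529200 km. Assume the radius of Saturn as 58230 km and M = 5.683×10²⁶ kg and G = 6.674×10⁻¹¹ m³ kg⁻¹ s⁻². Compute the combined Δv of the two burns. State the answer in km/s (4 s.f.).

μ = GM = 6.674×10⁻¹¹ × 5.683×10²⁶ = 3.793×10¹⁶ m³/s².
r₁ = 58230 + 41810 = 100040 km = 1.0004×10⁸ m.
r₂ = 58230 + 529200 = 587430 km = 5.8743×10⁸ m.
Transfer ellipse a_t = (r₁ + r₂)/2 = 3.437×10⁸ m.
At r₁: circular v_c1 = √(μ/r₁) = 19470 m/s; transfer-perikrone v_p = √[μ(2/r₁ − 1/a_t)] = 25450 m/s.
Δv₁ = v_p − v_c1 = 5983 m/s.
At r₂: circular v_c2 = √(μ/r₂) = 8035 m/s; transfer-apokrone v_a = √[μ(2/r₂ − 1/a_t)] = 4335 m/s.
Δv₂ = v_c2 − v_a = 3700 m/s.
Total Δv = Δv₁ + Δv₂ = 9683 m/s = 9.683 km/s.

Δv_total ≈ 9.683 km/s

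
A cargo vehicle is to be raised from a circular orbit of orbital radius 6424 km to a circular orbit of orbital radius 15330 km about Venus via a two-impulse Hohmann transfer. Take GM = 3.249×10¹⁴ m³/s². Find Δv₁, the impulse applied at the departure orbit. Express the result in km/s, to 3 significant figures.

Δv ≈ 1.33 km/s

r₁ = 6424 km = 6.424×10⁶ m.
r₂ = 15330 km = 1.533×10⁷ m.
Transfer ellipse a_t = (r₁ + r₂)/2 = 1.088×10⁷ m.
At r₁: circular v_c1 = √(μ/r₁) = 7112 m/s; transfer-periapsis v_p = √[μ(2/r₁ − 1/a_t)] = 8443 m/s.
Δv₁ = v_p − v_c1 = 1331 m/s.
= 1.331 km/s.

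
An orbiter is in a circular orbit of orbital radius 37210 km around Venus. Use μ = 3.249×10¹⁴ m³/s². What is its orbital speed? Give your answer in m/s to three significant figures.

v ≈ 2950 m/s

r = 37210 km = 3.721×10⁷ m.
For a circular orbit v = √(μ/r) = √(3.249×10¹⁴ / 3.721×10⁷) = √(8.732×10⁶) = 2955 m/s.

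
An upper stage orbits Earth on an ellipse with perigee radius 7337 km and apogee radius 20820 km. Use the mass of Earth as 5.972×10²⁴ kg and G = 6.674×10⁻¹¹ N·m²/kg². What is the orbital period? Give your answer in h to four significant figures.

T ≈ 4.618 h

μ = GM = 6.674×10⁻¹¹ × 5.972×10²⁴ = 3.986×10¹⁴ m³/s².
Semi-major axis a = (r_p + r_a)/2 = (7337.0 + 20820)/2 = 14078 km = 1.408×10⁷ m.
By Kepler's third law T = 2π√(a³/μ) = 2π × 2.646×10³ = 1.662×10⁴ s.
= 4.618 h.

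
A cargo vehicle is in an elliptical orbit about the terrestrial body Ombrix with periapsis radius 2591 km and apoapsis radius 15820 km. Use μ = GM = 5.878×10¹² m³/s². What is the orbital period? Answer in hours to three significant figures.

Semi-major axis a = (r_p + r_a)/2 = (2591.0 + 15820)/2 = 9205.5 km = 9.206×10⁶ m.
By Kepler's third law T = 2π√(a³/μ) = 2π × 1.152×10⁴ = 7.238×10⁴ s.
= 20.11 hours.

T ≈ 20.1 hours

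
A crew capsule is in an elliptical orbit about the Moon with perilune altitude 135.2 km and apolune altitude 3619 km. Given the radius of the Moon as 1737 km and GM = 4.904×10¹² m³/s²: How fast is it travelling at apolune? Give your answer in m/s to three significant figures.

v ≈ 689 m/s

r_p = 1737 + 135.2 = 1872.2 km = 1.8722×10⁶ m.
r_a = 1737 + 3619 = 5356.0 km = 5.3560×10⁶ m.
Semi-major axis a = (r_p + r_a)/2 = 3614.1 km = 3.614×10⁶ m.
Vis-viva: v² = μ(2/r − 1/a) = 4.904×10¹² × (3.734×10⁻⁷ − 2.767×10⁻⁷) = 4.743×10⁵ m²/s².
v = 688.7 m/s.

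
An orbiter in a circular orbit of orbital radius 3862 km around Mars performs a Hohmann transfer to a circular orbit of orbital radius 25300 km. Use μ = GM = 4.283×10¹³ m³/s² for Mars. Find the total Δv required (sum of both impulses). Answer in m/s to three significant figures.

Δv_total ≈ 1690 m/s

r₁ = 3862 km = 3.862×10⁶ m.
r₂ = 25300 km = 2.530×10⁷ m.
Transfer ellipse a_t = (r₁ + r₂)/2 = 1.458×10⁷ m.
At r₁: circular v_c1 = √(μ/r₁) = 3330 m/s; transfer-periapsis v_p = √[μ(2/r₁ − 1/a_t)] = 4387 m/s.
Δv₁ = v_p − v_c1 = 1056 m/s.
At r₂: circular v_c2 = √(μ/r₂) = 1301 m/s; transfer-apoapsis v_a = √[μ(2/r₂ − 1/a_t)] = 669.6 m/s.
Δv₂ = v_c2 − v_a = 631.5 m/s.
Total Δv = Δv₁ + Δv₂ = 1688 m/s.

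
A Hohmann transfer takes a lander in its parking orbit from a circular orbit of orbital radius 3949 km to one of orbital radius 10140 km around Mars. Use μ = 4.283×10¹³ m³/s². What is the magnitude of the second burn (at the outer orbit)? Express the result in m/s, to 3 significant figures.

Δv ≈ 516 m/s

r₁ = 3949 km = 3.949×10⁶ m.
r₂ = 10140 km = 1.014×10⁷ m.
Transfer ellipse a_t = (r₁ + r₂)/2 = 7.044×10⁶ m.
At r₁: circular v_c1 = √(μ/r₁) = 3293 m/s; transfer-periapsis v_p = √[μ(2/r₁ − 1/a_t)] = 3951 m/s.
At r₂: circular v_c2 = √(μ/r₂) = 2055 m/s; transfer-apoapsis v_a = √[μ(2/r₂ − 1/a_t)] = 1539 m/s.
Δv₂ = v_c2 − v_a = 516.4 m/s.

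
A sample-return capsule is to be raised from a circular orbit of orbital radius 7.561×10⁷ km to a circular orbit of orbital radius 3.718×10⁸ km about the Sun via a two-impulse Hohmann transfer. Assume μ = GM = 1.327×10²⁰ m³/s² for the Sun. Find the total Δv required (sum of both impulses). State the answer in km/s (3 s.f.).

r₁ = 7.561×10⁷ km = 7.561×10¹⁰ m.
r₂ = 3.718×10⁸ km = 3.718×10¹¹ m.
Transfer ellipse a_t = (r₁ + r₂)/2 = 2.237×10¹¹ m.
At r₁: circular v_c1 = √(μ/r₁) = 41890 m/s; transfer-perihelion v_p = √[μ(2/r₁ − 1/a_t)] = 54010 m/s.
Δv₁ = v_p − v_c1 = 12120 m/s.
At r₂: circular v_c2 = √(μ/r₂) = 18890 m/s; transfer-aphelion v_a = √[μ(2/r₂ − 1/a_t)] = 10980 m/s.
Δv₂ = v_c2 − v_a = 7909 m/s.
Total Δv = Δv₁ + Δv₂ = 20020 m/s = 20.02 km/s.

Δv_total ≈ 20.0 km/s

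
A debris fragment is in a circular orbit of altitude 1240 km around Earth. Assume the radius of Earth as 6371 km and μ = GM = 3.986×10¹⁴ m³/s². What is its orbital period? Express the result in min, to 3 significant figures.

r = 6371 + 1240 = 7611.0 km = 7.6110×10⁶ m.
Kepler's third law: T = 2π√(r³/μ) = 2π√((7.611×10⁶)³ / 3.986×10¹⁴).
r³/μ = 1.106×10⁶ s², so T = 2π × 1.052×10³ = 6.608×10³ s.
Converting: 6.608×10³ s ÷ 60.00 = 110.1 min.

T ≈ 110 min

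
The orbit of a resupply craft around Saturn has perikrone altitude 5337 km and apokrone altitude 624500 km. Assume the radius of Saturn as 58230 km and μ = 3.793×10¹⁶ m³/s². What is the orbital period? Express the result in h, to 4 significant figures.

r_p = 58230 + 5337 = 63567 km = 6.3567×10⁷ m.
r_a = 58230 + 624500 = 682730 km = 6.8273×10⁸ m.
Semi-major axis a = (r_p + r_a)/2 = (63567 + 6.8273×10⁵)/2 = 3.7315×10⁵ km = 3.731×10⁸ m.
By Kepler's third law T = 2π√(a³/μ) = 2π × 3.701×10⁴ = 2.325×10⁵ s.
= 64.60 h.

T ≈ 64.60 h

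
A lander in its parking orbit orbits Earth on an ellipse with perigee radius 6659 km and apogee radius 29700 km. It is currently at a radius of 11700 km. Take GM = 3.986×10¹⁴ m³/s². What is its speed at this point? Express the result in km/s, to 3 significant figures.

Semi-major axis a = (r_p + r_a)/2 = 18180 km = 1.818×10⁷ m.
Vis-viva: v² = μ(2/r − 1/a) = 3.986×10¹⁴ × (1.709×10⁻⁷ − 5.501×10⁻⁸) = 4.621×10⁷ m²/s².
v = 6798 m/s = 6.798 km/s.

v ≈ 6.80 km/s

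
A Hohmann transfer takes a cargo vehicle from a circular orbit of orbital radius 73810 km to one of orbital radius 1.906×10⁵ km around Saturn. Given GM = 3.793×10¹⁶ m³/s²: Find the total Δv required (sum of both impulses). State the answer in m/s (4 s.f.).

r₁ = 73810 km = 7.381×10⁷ m.
r₂ = 1.906×10⁵ km = 1.906×10⁸ m.
Transfer ellipse a_t = (r₁ + r₂)/2 = 1.322×10⁸ m.
At r₁: circular v_c1 = √(μ/r₁) = 22670 m/s; transfer-perikrone v_p = √[μ(2/r₁ − 1/a_t)] = 27220 m/s.
Δv₁ = v_p − v_c1 = 4550 m/s.
At r₂: circular v_c2 = √(μ/r₂) = 14110 m/s; transfer-apokrone v_a = √[μ(2/r₂ − 1/a_t)] = 10540 m/s.
Δv₂ = v_c2 − v_a = 3566 m/s.
Total Δv = Δv₁ + Δv₂ = 8116 m/s.

Δv_total ≈ 8116 m/s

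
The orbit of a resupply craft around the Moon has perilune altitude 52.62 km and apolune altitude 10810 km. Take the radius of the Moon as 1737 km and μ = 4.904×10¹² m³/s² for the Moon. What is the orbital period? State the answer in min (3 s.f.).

r_p = 1737 + 52.62 = 1789.6 km = 1.7896×10⁶ m.
r_a = 1737 + 10810 = 12547 km = 1.2547×10⁷ m.
Semi-major axis a = (r_p + r_a)/2 = (1789.6 + 12547)/2 = 7168.3 km = 7.168×10⁶ m.
By Kepler's third law T = 2π√(a³/μ) = 2π × 8.667×10³ = 5.445×10⁴ s.
= 907.6 min.

T ≈ 908 min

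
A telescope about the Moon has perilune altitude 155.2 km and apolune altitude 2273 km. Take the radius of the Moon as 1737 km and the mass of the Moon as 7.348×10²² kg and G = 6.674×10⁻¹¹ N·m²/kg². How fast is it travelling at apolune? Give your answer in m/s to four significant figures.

v ≈ 885.5 m/s

μ = GM = 6.674×10⁻¹¹ × 7.348×10²² = 4.904×10¹² m³/s².
r_p = 1737 + 155.2 = 1892.2 km = 1.8922×10⁶ m.
r_a = 1737 + 2273 = 4010.0 km = 4.0100×10⁶ m.
Semi-major axis a = (r_p + r_a)/2 = 2951.1 km = 2.951×10⁶ m.
Vis-viva: v² = μ(2/r − 1/a) = 4.904×10¹² × (4.988×10⁻⁷ − 3.389×10⁻⁷) = 7.841×10⁵ m²/s².
v = 885.5 m/s.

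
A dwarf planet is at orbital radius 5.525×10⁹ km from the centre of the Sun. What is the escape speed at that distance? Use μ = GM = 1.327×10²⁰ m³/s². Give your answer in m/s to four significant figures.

v_esc ≈ 6931 m/s

r = 5.525×10⁹ km = 5.525×10¹² m.
Escape speed v_esc = √(2μ/r) = √(2 × 1.327×10²⁰ / 5.525×10¹²) = √(4.804×10⁷) = 6931 m/s.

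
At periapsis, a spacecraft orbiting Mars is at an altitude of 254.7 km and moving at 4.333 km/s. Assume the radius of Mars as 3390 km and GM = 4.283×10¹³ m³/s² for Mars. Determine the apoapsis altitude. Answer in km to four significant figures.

apoapsis altitude ≈ 11080 km

r_p = 3390 + 254.7 = 3644.7 km = 3.645×10⁶ m.
Specific energy ε = v²/2 − μ/r = -2.364×10⁶ J/kg, so a = −μ/(2ε) = 9.059×10⁶ m.
The apsides satisfy r_p + r_a = 2a, so the apoapsis radius is 2a − r_p = 1.447×10⁷ m = 14474 km.
Apoapsis altitude = 14474 − 3390 = 11084 km.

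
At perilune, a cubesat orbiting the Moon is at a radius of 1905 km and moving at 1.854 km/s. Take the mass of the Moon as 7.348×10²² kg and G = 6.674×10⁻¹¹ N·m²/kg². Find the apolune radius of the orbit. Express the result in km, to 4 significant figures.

apolune radius ≈ 3826 km

μ = GM = 6.674×10⁻¹¹ × 7.348×10²² = 4.904×10¹² m³/s².
r_p = 1.905×10⁶ m.
Specific energy ε = v²/2 − μ/r = -8.556×10⁵ J/kg, so a = −μ/(2ε) = 2.866×10⁶ m.
The apsides satisfy r_p + r_a = 2a, so the apolune radius is 2a − r_p = 3.826×10⁶ m = 3826.4 km.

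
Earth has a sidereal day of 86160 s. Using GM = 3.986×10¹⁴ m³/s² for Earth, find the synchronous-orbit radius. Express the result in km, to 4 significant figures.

A synchronous orbit has period T, so by Kepler's third law a = (μT²/4π²)^(1/3).
μT²/4π² = 3.986×10¹⁴ × (8.616×10⁴)² / 39.48 = 7.495×10²² m³.
a = 4.216×10⁷ m = 42163 km.

r_sync ≈ 42160 km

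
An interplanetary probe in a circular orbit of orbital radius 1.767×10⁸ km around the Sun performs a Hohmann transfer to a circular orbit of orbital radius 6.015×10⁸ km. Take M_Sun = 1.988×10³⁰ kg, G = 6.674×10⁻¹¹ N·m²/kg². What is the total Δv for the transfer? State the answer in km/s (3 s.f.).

μ = GM = 6.674×10⁻¹¹ × 1.988×10³⁰ = 1.327×10²⁰ m³/s².
r₁ = 1.767×10⁸ km = 1.767×10¹¹ m.
r₂ = 6.015×10⁸ km = 6.015×10¹¹ m.
Transfer ellipse a_t = (r₁ + r₂)/2 = 3.891×10¹¹ m.
At r₁: circular v_c1 = √(μ/r₁) = 27400 m/s; transfer-perihelion v_p = √[μ(2/r₁ − 1/a_t)] = 34070 m/s.
Δv₁ = v_p − v_c1 = 6668 m/s.
At r₂: circular v_c2 = √(μ/r₂) = 14850 m/s; transfer-aphelion v_a = √[μ(2/r₂ − 1/a_t)] = 10010 m/s.
Δv₂ = v_c2 − v_a = 4843 m/s.
Total Δv = Δv₁ + Δv₂ = 11510 m/s = 11.51 km/s.

Δv_total ≈ 11.5 km/s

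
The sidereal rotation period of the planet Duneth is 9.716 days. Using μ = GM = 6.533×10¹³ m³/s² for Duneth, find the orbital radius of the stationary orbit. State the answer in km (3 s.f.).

T = 9.716 days = 8.395×10⁵ s.
A synchronous orbit has period T, so by Kepler's third law a = (μT²/4π²)^(1/3).
μT²/4π² = 6.533×10¹³ × (8.395×10⁵)² / 39.48 = 1.166×10²⁴ m³.
a = 1.053×10⁸ m = 1.0526×10⁵ km.

r_sync ≈ 1.05×10⁵ km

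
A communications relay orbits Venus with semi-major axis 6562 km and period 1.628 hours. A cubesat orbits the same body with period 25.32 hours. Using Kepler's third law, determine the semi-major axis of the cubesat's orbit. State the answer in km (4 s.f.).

Kepler's third law: a³ ∝ T², so a₂ = a₁ (T₂/T₁)^(2/3).
T₂/T₁ = 15.55, (T₂/T₁)^(2/3) = 6.231.
a₂ = 6562 × 6.231 = 40890 km.

a₂ ≈ 40890 km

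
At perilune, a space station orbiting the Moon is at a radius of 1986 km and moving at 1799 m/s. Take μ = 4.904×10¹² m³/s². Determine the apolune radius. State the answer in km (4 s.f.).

r_p = 1.986×10⁶ m.
Specific energy ε = v²/2 − μ/r = -8.511×10⁵ J/kg, so a = −μ/(2ε) = 2.881×10⁶ m.
The apsides satisfy r_p + r_a = 2a, so the apolune radius is 2a − r_p = 3.776×10⁶ m = 3776.1 km.

apolune radius ≈ 3776 km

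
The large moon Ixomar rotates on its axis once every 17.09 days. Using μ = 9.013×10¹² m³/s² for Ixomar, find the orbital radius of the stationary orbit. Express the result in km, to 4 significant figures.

r_sync ≈ 79250 km

T = 17.09 days = 1.477×10⁶ s.
A synchronous orbit has period T, so by Kepler's third law a = (μT²/4π²)^(1/3).
μT²/4π² = 9.013×10¹² × (1.477×10⁶)² / 39.48 = 4.978×10²³ m³.
a = 7.925×10⁷ m = 79251 km.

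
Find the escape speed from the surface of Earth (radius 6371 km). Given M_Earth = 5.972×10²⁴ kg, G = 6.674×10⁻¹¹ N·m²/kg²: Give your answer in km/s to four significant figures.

v_esc ≈ 11.19 km/s

μ = GM = 6.674×10⁻¹¹ × 5.972×10²⁴ = 3.986×10¹⁴ m³/s².
r = R = 6.371×10⁶ m.
Escape speed v_esc = √(2μ/r) = √(2 × 3.986×10¹⁴ / 6.371×10⁶) = √(1.251×10⁸) = 11190 m/s.
= 11.19 km/s.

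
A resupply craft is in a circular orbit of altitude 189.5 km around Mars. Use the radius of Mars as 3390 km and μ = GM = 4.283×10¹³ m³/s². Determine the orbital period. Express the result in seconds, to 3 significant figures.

T ≈ 6500 seconds

r = 3390 + 189.5 = 3579.5 km = 3.5795×10⁶ m.
Kepler's third law: T = 2π√(r³/μ) = 2π√((3.580×10⁶)³ / 4.283×10¹³).
r³/μ = 1.071×10⁶ s², so T = 2π × 1.035×10³ = 6.502×10³ s.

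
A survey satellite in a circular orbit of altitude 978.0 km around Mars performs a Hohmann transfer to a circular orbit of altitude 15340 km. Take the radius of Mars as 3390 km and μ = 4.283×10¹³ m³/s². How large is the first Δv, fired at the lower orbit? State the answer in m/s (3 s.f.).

r₁ = 3390 + 978.0 = 4368.0 km = 4.3680×10⁶ m.
r₂ = 3390 + 15340 = 18730 km = 1.8730×10⁷ m.
Transfer ellipse a_t = (r₁ + r₂)/2 = 1.155×10⁷ m.
At r₁: circular v_c1 = √(μ/r₁) = 3131 m/s; transfer-periapsis v_p = √[μ(2/r₁ − 1/a_t)] = 3988 m/s.
Δv₁ = v_p − v_c1 = 856.4 m/s.

Δv ≈ 856 m/s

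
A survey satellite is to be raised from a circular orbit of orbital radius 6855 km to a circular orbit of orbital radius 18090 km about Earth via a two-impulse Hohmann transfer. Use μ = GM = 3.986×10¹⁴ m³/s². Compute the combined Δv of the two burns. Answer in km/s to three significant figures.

r₁ = 6855 km = 6.855×10⁶ m.
r₂ = 18090 km = 1.809×10⁷ m.
Transfer ellipse a_t = (r₁ + r₂)/2 = 1.247×10⁷ m.
At r₁: circular v_c1 = √(μ/r₁) = 7625 m/s; transfer-perigee v_p = √[μ(2/r₁ − 1/a_t)] = 9183 m/s.
Δv₁ = v_p − v_c1 = 1558 m/s.
At r₂: circular v_c2 = √(μ/r₂) = 4694 m/s; transfer-apogee v_a = √[μ(2/r₂ − 1/a_t)] = 3480 m/s.
Δv₂ = v_c2 − v_a = 1214 m/s.
Total Δv = Δv₁ + Δv₂ = 2772 m/s = 2.772 km/s.

Δv_total ≈ 2.77 km/s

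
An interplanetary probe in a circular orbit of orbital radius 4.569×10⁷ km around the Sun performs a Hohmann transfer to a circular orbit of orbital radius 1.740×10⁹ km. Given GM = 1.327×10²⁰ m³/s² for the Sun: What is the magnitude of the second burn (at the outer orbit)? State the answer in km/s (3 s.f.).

r₁ = 4.569×10⁷ km = 4.569×10¹⁰ m.
r₂ = 1.740×10⁹ km = 1.740×10¹² m.
Transfer ellipse a_t = (r₁ + r₂)/2 = 8.928×10¹¹ m.
At r₁: circular v_c1 = √(μ/r₁) = 53890 m/s; transfer-perihelion v_p = √[μ(2/r₁ − 1/a_t)] = 75230 m/s.
At r₂: circular v_c2 = √(μ/r₂) = 8733 m/s; transfer-aphelion v_a = √[μ(2/r₂ − 1/a_t)] = 1976 m/s.
Δv₂ = v_c2 − v_a = 6757 m/s.
= 6.757 km/s.

Δv ≈ 6.76 km/s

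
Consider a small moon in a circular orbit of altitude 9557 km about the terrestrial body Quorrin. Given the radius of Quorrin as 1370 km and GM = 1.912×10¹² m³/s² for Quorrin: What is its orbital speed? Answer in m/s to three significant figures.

v ≈ 418 m/s

r = 1370 + 9557 = 10927 km = 1.0927×10⁷ m.
For a circular orbit v = √(μ/r) = √(1.912×10¹² / 1.093×10⁷) = √(1.750×10⁵) = 418.3 m/s.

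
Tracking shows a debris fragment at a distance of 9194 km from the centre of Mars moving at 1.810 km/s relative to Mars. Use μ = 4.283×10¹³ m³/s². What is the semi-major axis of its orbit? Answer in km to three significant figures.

r = 9.194×10⁶ m.
Specific orbital energy ε = v²/2 − μ/r = (1810)²/2 − 4.283×10¹³/9.194×10⁶ = -3.020×10⁶ J/kg.
Since ε = −μ/(2a), a = −μ/(2ε) = 7.090×10⁶ m = 7090.1 km.

a ≈ 7090 km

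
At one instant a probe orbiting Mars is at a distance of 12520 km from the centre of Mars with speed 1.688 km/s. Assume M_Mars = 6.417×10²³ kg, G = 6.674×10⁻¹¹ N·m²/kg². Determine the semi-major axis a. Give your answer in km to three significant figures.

μ = GM = 6.674×10⁻¹¹ × 6.417×10²³ = 4.283×10¹³ m³/s².
r = 1.252×10⁷ m.
Specific orbital energy ε = v²/2 − μ/r = (1688)²/2 − 4.283×10¹³/1.252×10⁷ = -1.996×10⁶ J/kg.
Since ε = −μ/(2a), a = −μ/(2ε) = 1.073×10⁷ m = 10728 km.

a ≈ 10700 km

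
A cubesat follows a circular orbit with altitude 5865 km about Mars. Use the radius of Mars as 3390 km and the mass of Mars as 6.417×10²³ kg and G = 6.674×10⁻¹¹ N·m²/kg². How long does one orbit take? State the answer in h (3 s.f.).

μ = GM = 6.674×10⁻¹¹ × 6.417×10²³ = 4.283×10¹³ m³/s².
r = 3390 + 5865 = 9255.0 km = 9.2550×10⁶ m.
Kepler's third law: T = 2π√(r³/μ) = 2π√((9.255×10⁶)³ / 4.283×10¹³).
r³/μ = 1.851×10⁷ s², so T = 2π × 4.302×10³ = 2.703×10⁴ s.
Converting: 2.703×10⁴ s ÷ 3600 = 7.509 h.

T ≈ 7.51 h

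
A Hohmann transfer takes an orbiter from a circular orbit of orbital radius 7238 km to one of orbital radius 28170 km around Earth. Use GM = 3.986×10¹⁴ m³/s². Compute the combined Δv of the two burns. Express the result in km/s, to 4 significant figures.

r₁ = 7238 km = 7.238×10⁶ m.
r₂ = 28170 km = 2.817×10⁷ m.
Transfer ellipse a_t = (r₁ + r₂)/2 = 1.770×10⁷ m.
At r₁: circular v_c1 = √(μ/r₁) = 7421 m/s; transfer-perigee v_p = √[μ(2/r₁ − 1/a_t)] = 9361 m/s.
Δv₁ = v_p − v_c1 = 1940 m/s.
At r₂: circular v_c2 = √(μ/r₂) = 3762 m/s; transfer-apogee v_a = √[μ(2/r₂ − 1/a_t)] = 2405 m/s.
Δv₂ = v_c2 − v_a = 1356 m/s.
Total Δv = Δv₁ + Δv₂ = 3296 m/s = 3.296 km/s.

Δv_total ≈ 3.296 km/s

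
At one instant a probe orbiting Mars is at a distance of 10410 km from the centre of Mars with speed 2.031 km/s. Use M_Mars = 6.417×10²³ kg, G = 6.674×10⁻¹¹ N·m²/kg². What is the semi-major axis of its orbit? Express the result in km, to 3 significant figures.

μ = GM = 6.674×10⁻¹¹ × 6.417×10²³ = 4.283×10¹³ m³/s².
r = 1.041×10⁷ m.
Vis-viva rearranged: 1/a = 2/r − v²/μ = 1.921×10⁻⁷ − 9.632×10⁻⁸ = 9.581×10⁻⁸ m⁻¹.
a = 1.044×10⁷ m = 10438 km.

a ≈ 10400 km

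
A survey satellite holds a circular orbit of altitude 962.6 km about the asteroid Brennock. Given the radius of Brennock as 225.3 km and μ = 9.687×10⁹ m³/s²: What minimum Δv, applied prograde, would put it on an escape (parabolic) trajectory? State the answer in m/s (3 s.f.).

r = 225.3 + 962.6 = 1187.9 km = 1.1879×10⁶ m.
Circular speed v_c = √(μ/r) = 90.30 m/s.
Escape speed v_esc = √(2μ/r) = √2 × v_c = 127.7 m/s.
Δv = v_esc − v_c = 37.40 m/s.

Δv ≈ 37.4 m/s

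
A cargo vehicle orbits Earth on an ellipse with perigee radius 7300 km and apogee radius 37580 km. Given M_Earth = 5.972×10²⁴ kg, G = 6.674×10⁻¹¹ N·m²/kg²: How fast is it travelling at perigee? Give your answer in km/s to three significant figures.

v ≈ 9.56 km/s

μ = GM = 6.674×10⁻¹¹ × 5.972×10²⁴ = 3.986×10¹⁴ m³/s².
Semi-major axis a = (r_p + r_a)/2 = 22440 km = 2.244×10⁷ m.
Vis-viva: v² = μ(2/r − 1/a) = 3.986×10¹⁴ × (2.740×10⁻⁷ − 4.456×10⁻⁸) = 9.144×10⁷ m²/s².
v = 9562 m/s = 9.562 km/s.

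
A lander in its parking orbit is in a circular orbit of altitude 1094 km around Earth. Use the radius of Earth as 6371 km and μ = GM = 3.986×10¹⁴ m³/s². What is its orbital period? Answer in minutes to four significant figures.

T ≈ 107.0 minutes

r = 6371 + 1094 = 7465.0 km = 7.4650×10⁶ m.
Kepler's third law: T = 2π√(r³/μ) = 2π√((7.465×10⁶)³ / 3.986×10¹⁴).
r³/μ = 1.044×10⁶ s², so T = 2π × 1.022×10³ = 6.419×10³ s.
Converting: 6.419×10³ s ÷ 60.00 = 107.0 minutes.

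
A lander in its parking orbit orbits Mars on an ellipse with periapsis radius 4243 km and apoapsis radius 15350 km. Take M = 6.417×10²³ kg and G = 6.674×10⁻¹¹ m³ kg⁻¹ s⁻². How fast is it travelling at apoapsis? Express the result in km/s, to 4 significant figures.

μ = GM = 6.674×10⁻¹¹ × 6.417×10²³ = 4.283×10¹³ m³/s².
Semi-major axis a = (r_p + r_a)/2 = 9796.5 km = 9.796×10⁶ m.
Vis-viva: v² = μ(2/r − 1/a) = 4.283×10¹³ × (1.303×10⁻⁷ − 1.021×10⁻⁷) = 1.208×10⁶ m²/s².
v = 1099 m/s = 1.099 km/s.

v ≈ 1.099 km/s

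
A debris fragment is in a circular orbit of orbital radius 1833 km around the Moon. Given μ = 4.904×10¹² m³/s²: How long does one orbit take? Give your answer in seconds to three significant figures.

r = 1833 km = 1.833×10⁶ m.
Kepler's third law: T = 2π√(r³/μ) = 2π√((1.833×10⁶)³ / 4.904×10¹²).
r³/μ = 1.256×10⁶ s², so T = 2π × 1.121×10³ = 7.041×10³ s.

T ≈ 7040 seconds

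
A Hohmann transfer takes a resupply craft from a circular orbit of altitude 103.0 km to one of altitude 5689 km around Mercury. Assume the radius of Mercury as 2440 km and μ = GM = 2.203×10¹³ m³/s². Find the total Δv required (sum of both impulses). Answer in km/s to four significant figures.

Δv_total ≈ 1.199 km/s

r₁ = 2440 + 103.0 = 2543.0 km = 2.5430×10⁶ m.
r₂ = 2440 + 5689 = 8129.0 km = 8.1290×10⁶ m.
Transfer ellipse a_t = (r₁ + r₂)/2 = 5.336×10⁶ m.
At r₁: circular v_c1 = √(μ/r₁) = 2943 m/s; transfer-periherm v_p = √[μ(2/r₁ − 1/a_t)] = 3633 m/s.
Δv₁ = v_p − v_c1 = 689.5 m/s.
At r₂: circular v_c2 = √(μ/r₂) = 1646 m/s; transfer-apoherm v_a = √[μ(2/r₂ − 1/a_t)] = 1136 m/s.
Δv₂ = v_c2 − v_a = 509.8 m/s.
Total Δv = Δv₁ + Δv₂ = 1199 m/s = 1.199 km/s.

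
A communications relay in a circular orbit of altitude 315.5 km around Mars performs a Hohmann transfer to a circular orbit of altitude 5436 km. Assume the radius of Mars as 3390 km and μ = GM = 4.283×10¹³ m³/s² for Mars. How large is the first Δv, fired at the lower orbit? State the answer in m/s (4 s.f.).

Δv ≈ 635.2 m/s

r₁ = 3390 + 315.5 = 3705.5 km = 3.7055×10⁶ m.
r₂ = 3390 + 5436 = 8826.0 km = 8.8260×10⁶ m.
Transfer ellipse a_t = (r₁ + r₂)/2 = 6.266×10⁶ m.
At r₁: circular v_c1 = √(μ/r₁) = 3400 m/s; transfer-periapsis v_p = √[μ(2/r₁ − 1/a_t)] = 4035 m/s.
Δv₁ = v_p − v_c1 = 635.2 m/s.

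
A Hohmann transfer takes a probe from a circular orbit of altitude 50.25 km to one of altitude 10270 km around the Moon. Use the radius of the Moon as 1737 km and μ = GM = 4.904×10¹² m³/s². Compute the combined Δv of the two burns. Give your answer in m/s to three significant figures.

r₁ = 1737 + 50.25 = 1787.2 km = 1.7872×10⁶ m.
r₂ = 1737 + 10270 = 12007 km = 1.2007×10⁷ m.
Transfer ellipse a_t = (r₁ + r₂)/2 = 6.897×10⁶ m.
At r₁: circular v_c1 = √(μ/r₁) = 1656 m/s; transfer-perilune v_p = √[μ(2/r₁ − 1/a_t)] = 2186 m/s.
Δv₁ = v_p − v_c1 = 529.1 m/s.
At r₂: circular v_c2 = √(μ/r₂) = 639.1 m/s; transfer-apolune v_a = √[μ(2/r₂ − 1/a_t)] = 325.3 m/s.
Δv₂ = v_c2 − v_a = 313.8 m/s.
Total Δv = Δv₁ + Δv₂ = 842.9 m/s.

Δv_total ≈ 843 m/s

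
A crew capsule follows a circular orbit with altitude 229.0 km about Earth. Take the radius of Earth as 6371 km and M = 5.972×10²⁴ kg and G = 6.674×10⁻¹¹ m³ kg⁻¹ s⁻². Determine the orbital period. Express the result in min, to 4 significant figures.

μ = GM = 6.674×10⁻¹¹ × 5.972×10²⁴ = 3.986×10¹⁴ m³/s².
r = 6371 + 229.0 = 6600.0 km = 6.6000×10⁶ m.
Kepler's third law: T = 2π√(r³/μ) = 2π√((6.600×10⁶)³ / 3.986×10¹⁴).
r³/μ = 7.213×10⁵ s², so T = 2π × 8.493×10² = 5.336×10³ s.
Converting: 5.336×10³ s ÷ 60.00 = 88.94 min.

T ≈ 88.94 min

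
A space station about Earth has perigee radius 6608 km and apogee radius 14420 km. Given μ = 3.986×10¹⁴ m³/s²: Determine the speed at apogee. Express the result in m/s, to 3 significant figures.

Semi-major axis a = (r_p + r_a)/2 = 10514 km = 1.051×10⁷ m.
Vis-viva: v² = μ(2/r − 1/a) = 3.986×10¹⁴ × (1.387×10⁻⁷ − 9.511×10⁻⁸) = 1.737×10⁷ m²/s².
v = 4168 m/s.

v ≈ 4170 m/s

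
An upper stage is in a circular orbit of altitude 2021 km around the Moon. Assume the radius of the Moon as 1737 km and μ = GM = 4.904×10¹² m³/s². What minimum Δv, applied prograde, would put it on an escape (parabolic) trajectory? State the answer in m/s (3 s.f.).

r = 1737 + 2021 = 3758.0 km = 3.7580×10⁶ m.
Circular speed v_c = √(μ/r) = 1142 m/s.
Escape speed v_esc = √(2μ/r) = √2 × v_c = 1616 m/s.
Δv = v_esc − v_c = 473.2 m/s.

Δv ≈ 473 m/s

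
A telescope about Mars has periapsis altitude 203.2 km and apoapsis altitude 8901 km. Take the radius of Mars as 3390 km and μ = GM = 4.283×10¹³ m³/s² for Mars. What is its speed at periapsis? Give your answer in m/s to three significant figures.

v ≈ 4290 m/s

r_p = 3390 + 203.2 = 3593.2 km = 3.5932×10⁶ m.
r_a = 3390 + 8901 = 12291 km = 1.2291×10⁷ m.
Semi-major axis a = (r_p + r_a)/2 = 7942.1 km = 7.942×10⁶ m.
Vis-viva: v² = μ(2/r − 1/a) = 4.283×10¹³ × (5.566×10⁻⁷ − 1.259×10⁻⁷) = 1.845×10⁷ m²/s².
v = 4295 m/s.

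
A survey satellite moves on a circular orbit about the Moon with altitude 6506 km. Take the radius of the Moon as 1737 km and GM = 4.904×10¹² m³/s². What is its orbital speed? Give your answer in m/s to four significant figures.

v ≈ 771.3 m/s

r = 1737 + 6506 = 8243.0 km = 8.2430×10⁶ m.
For a circular orbit v = √(μ/r) = √(4.904×10¹² / 8.243×10⁶) = √(5.949×10⁵) = 771.3 m/s.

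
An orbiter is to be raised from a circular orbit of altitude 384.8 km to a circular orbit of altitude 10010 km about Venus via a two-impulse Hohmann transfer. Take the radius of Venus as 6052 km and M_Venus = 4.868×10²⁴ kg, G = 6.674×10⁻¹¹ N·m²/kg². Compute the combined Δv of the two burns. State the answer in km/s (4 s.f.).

Δv_total ≈ 2.480 km/s

μ = GM = 6.674×10⁻¹¹ × 4.868×10²⁴ = 3.249×10¹⁴ m³/s².
r₁ = 6052 + 384.8 = 6436.8 km = 6.4368×10⁶ m.
r₂ = 6052 + 10010 = 16062 km = 1.6062×10⁷ m.
Transfer ellipse a_t = (r₁ + r₂)/2 = 1.125×10⁷ m.
At r₁: circular v_c1 = √(μ/r₁) = 7104 m/s; transfer-periapsis v_p = √[μ(2/r₁ − 1/a_t)] = 8489 m/s.
Δv₁ = v_p − v_c1 = 1385 m/s.
At r₂: circular v_c2 = √(μ/r₂) = 4497 m/s; transfer-apoapsis v_a = √[μ(2/r₂ − 1/a_t)] = 3402 m/s.
Δv₂ = v_c2 − v_a = 1095 m/s.
Total Δv = Δv₁ + Δv₂ = 2480 m/s = 2.480 km/s.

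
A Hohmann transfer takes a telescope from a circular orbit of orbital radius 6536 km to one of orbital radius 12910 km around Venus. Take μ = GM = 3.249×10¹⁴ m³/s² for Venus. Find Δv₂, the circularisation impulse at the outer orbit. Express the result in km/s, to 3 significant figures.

Δv ≈ 0.904 km/s

r₁ = 6536 km = 6.536×10⁶ m.
r₂ = 12910 km = 1.291×10⁷ m.
Transfer ellipse a_t = (r₁ + r₂)/2 = 9.723×10⁶ m.
At r₁: circular v_c1 = √(μ/r₁) = 7050 m/s; transfer-periapsis v_p = √[μ(2/r₁ − 1/a_t)] = 8124 m/s.
At r₂: circular v_c2 = √(μ/r₂) = 5017 m/s; transfer-apoapsis v_a = √[μ(2/r₂ − 1/a_t)] = 4113 m/s.
Δv₂ = v_c2 − v_a = 903.5 m/s.
= 0.9035 km/s.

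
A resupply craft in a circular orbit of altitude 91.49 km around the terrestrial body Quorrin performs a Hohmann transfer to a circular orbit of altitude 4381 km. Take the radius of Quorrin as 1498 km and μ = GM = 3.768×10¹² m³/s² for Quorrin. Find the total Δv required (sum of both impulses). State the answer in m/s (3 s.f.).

r₁ = 1498 + 91.49 = 1589.5 km = 1.5895×10⁶ m.
r₂ = 1498 + 4381 = 5879.0 km = 5.8790×10⁶ m.
Transfer ellipse a_t = (r₁ + r₂)/2 = 3.734×10⁶ m.
At r₁: circular v_c1 = √(μ/r₁) = 1540 m/s; transfer-periapsis v_p = √[μ(2/r₁ − 1/a_t)] = 1932 m/s.
Δv₁ = v_p − v_c1 = 392.2 m/s.
At r₂: circular v_c2 = √(μ/r₂) = 800.6 m/s; transfer-apoapsis v_a = √[μ(2/r₂ − 1/a_t)] = 522.3 m/s.
Δv₂ = v_c2 − v_a = 278.3 m/s.
Total Δv = Δv₁ + Δv₂ = 670.5 m/s.

Δv_total ≈ 670 m/s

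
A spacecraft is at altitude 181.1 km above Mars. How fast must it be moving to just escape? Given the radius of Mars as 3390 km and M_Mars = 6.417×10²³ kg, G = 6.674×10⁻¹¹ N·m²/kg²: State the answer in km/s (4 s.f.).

v_esc ≈ 4.897 km/s

μ = GM = 6.674×10⁻¹¹ × 6.417×10²³ = 4.283×10¹³ m³/s².
r = 3390 + 181.1 = 3571.1 km = 3.5711×10⁶ m.
Escape speed v_esc = √(2μ/r) = √(2 × 4.283×10¹³ / 3.571×10⁶) = √(2.399×10⁷) = 4897 m/s.
= 4.897 km/s.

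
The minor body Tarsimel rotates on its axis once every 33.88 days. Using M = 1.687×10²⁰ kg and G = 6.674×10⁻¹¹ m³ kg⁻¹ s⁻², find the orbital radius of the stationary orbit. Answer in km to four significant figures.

μ = GM = 6.674×10⁻¹¹ × 1.687×10²⁰ = 1.126×10¹⁰ m³/s².
T = 33.88 days = 2.927×10⁶ s.
A synchronous orbit has period T, so by Kepler's third law a = (μT²/4π²)^(1/3).
μT²/4π² = 1.126×10¹⁰ × (2.927×10⁶)² / 39.48 = 2.444×10²¹ m³.
a = 1.347×10⁷ m = 13470 km.

r_sync ≈ 13470 km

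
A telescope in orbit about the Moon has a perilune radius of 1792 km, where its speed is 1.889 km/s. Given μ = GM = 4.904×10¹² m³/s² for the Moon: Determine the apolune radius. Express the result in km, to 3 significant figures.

apolune radius ≈ 3360 km

r_p = 1.792×10⁶ m.
Specific energy ε = v²/2 − μ/r = -9.524×10⁵ J/kg, so a = −μ/(2ε) = 2.574×10⁶ m.
The apsides satisfy r_p + r_a = 2a, so the apolune radius is 2a − r_p = 3.357×10⁶ m = 3356.8 km.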